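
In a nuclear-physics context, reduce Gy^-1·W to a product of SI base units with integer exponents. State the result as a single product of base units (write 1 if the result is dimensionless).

Gy = m²·s⁻².
So Gy⁻¹ = m⁻²·s².
W = kg·m²·s⁻³.
Combining: Gy⁻¹·W = (m⁻²·s²) · (kg·m²·s⁻³) = kg·s⁻¹.

kg·s⁻¹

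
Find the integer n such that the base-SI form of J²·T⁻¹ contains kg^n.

1

J = N·m (work = force × distance),
    = kg·m²·s⁻².
So J² = kg²·m⁴·s⁻⁴.
T = Wb/m² (flux density = flux per area),
    = kg·s⁻²·A⁻¹.
So T⁻¹ = kg⁻¹·s²·A.
Combining: J²·T⁻¹ = (kg²·m⁴·s⁻⁴) · (kg⁻¹·s²·A) = kg·m⁴·s⁻²·A.
The exponent of kg is 1.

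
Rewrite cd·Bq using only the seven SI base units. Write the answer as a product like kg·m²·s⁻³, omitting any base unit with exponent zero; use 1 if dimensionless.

s⁻¹·cd

Bq = 1/s = s⁻¹ (activity is decays per second).
Combining: cd·Bq = cd · s⁻¹ = s⁻¹·cd.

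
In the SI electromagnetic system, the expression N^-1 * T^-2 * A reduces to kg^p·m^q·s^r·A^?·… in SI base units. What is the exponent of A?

3

N = kg·m/s² = kg·m·s⁻² (force = mass × acceleration).
So N⁻¹ = kg⁻¹·m⁻¹·s².
T = Wb/m² (flux density = flux per area),
    = kg·s⁻²·A⁻¹.
So T⁻² = kg⁻²·s⁴·A².
Combining: N⁻¹·T⁻²·A = (kg⁻¹·m⁻¹·s²) · (kg⁻²·s⁴·A²) · A = kg⁻³·m⁻¹·s⁶·A³.
The exponent of A is 3.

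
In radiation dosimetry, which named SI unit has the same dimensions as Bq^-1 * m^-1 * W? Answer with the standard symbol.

Bq = 1/s = s⁻¹ (activity is decays per second).
So Bq⁻¹ = s.
W = J/s (power = energy per time),
    = kg·m²·s⁻³.
Combining: Bq⁻¹·m⁻¹·W = s · m⁻¹ · (kg·m²·s⁻³) = kg·m·s⁻².
kg·m·s⁻² is the base-SI form of the newton.

N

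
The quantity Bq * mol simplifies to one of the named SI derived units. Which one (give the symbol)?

Bq = 1/s = s⁻¹ (activity is decays per second).
Combining: Bq·mol = s⁻¹ · mol = s⁻¹·mol.
s⁻¹·mol is the base-SI form of the katal.

kat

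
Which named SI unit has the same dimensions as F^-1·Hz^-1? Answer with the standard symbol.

F = C/V (capacitance = charge per voltage),
    = A·s/(kg·m²·s⁻³·A⁻¹) (substituting C and V),
    = kg⁻¹·m⁻²·s⁴·A².
So F⁻¹ = kg·m²·s⁻⁴·A⁻².
Hz = 1/s = s⁻¹ (frequency is cycles per second).
So Hz⁻¹ = s.
Combining: F⁻¹·Hz⁻¹ = (kg·m²·s⁻⁴·A⁻²) · s = kg·m²·s⁻³·A⁻².
kg·m²·s⁻³·A⁻² is the base-SI form of the ohm.

Ω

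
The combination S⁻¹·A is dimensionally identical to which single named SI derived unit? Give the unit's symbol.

V

S = 1/Ω (conductance is reciprocal resistance),
    = kg⁻¹·m⁻²·s³·A².
So S⁻¹ = kg·m²·s⁻³·A⁻².
Combining: S⁻¹·A = (kg·m²·s⁻³·A⁻²) · A = kg·m²·s⁻³·A⁻¹.
kg·m²·s⁻³·A⁻¹ is the base-SI form of the volt.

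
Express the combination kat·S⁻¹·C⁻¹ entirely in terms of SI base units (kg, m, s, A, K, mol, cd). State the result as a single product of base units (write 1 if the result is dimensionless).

kat = mol/s = s⁻¹·mol (catalytic activity).
S = 1/Ω (conductance is reciprocal resistance),
    = kg⁻¹·m⁻²·s³·A².
So S⁻¹ = kg·m²·s⁻³·A⁻².
C = A·s = s·A (charge = current × time).
So C⁻¹ = s⁻¹·A⁻¹.
Combining: kat·S⁻¹·C⁻¹ = (s⁻¹·mol) · (kg·m²·s⁻³·A⁻²) · (s⁻¹·A⁻¹) = kg·m²·s⁻⁵·A⁻³·mol.

kg·m²·s⁻⁵·A⁻³·mol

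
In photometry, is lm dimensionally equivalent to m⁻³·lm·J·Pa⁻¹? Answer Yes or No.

Yes

Left side:
  lm = cd·sr = cd (luminous flux; sr is dimensionless).
Right side:
  lm = cd.
  J = kg·m²·s⁻².
  Pa = kg·m⁻¹·s⁻².
  So Pa⁻¹ = kg⁻¹·m·s².
  Combining: m⁻³·lm·J·Pa⁻¹ = m⁻³ · cd · (kg·m²·s⁻²) · (kg⁻¹·m·s²) = cd.
Both reduce to cd.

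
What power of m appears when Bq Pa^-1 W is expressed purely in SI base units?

Bq = 1/s = s⁻¹ (activity is decays per second).
Pa = N/m² (pressure = force per area),
    = kg·m⁻¹·s⁻².
So Pa⁻¹ = kg⁻¹·m·s².
W = J/s (power = energy per time),
    = kg·m²·s⁻³.
Combining: Bq·Pa⁻¹·W = s⁻¹ · (kg⁻¹·m·s²) · (kg·m²·s⁻³) = m³·s⁻².
The exponent of m is 3.

3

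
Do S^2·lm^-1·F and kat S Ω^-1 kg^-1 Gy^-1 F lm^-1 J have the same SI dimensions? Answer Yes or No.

Left side:
  S = kg⁻¹·m⁻²·s³·A².
  So S² = kg⁻²·m⁻⁴·s⁶·A⁴.
  lm = cd.
  So lm⁻¹ = cd⁻¹.
  F = kg⁻¹·m⁻²·s⁴·A².
  Combining: S²·lm⁻¹·F = (kg⁻²·m⁻⁴·s⁶·A⁴) · cd⁻¹ · (kg⁻¹·m⁻²·s⁴·A²) = kg⁻³·m⁻⁶·s¹⁰·A⁶·cd⁻¹.
Right side:
  kat = s⁻¹·mol.
  S = kg⁻¹·m⁻²·s³·A².
  Ω = kg·m²·s⁻³·A⁻².
  So Ω⁻¹ = kg⁻¹·m⁻²·s³·A².
  Gy = m²·s⁻².
  So Gy⁻¹ = m⁻²·s².
  F = kg⁻¹·m⁻²·s⁴·A².
  lm = cd.
  So lm⁻¹ = cd⁻¹.
  J = kg·m²·s⁻².
  Combining: kat·S·Ω⁻¹·kg⁻¹·Gy⁻¹·F·lm⁻¹·J = (s⁻¹·mol) · (kg⁻¹·m⁻²·s³·A²) · (kg⁻¹·m⁻²·s³·A²) · kg⁻¹ · (m⁻²·s²) · (kg⁻¹·m⁻²·s⁴·A²) · cd⁻¹ · (kg·m²·s⁻²) = kg⁻³·m⁻⁶·s⁹·A⁶·mol·cd⁻¹.
Left is kg⁻³·m⁻⁶·s¹⁰·A⁶·cd⁻¹; right is kg⁻³·m⁻⁶·s⁹·A⁶·mol·cd⁻¹ — different.

No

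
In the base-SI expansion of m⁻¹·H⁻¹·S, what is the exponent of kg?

H = Wb/A (inductance = flux per current),
    = kg·m²·s⁻²·A⁻².
So H⁻¹ = kg⁻¹·m⁻²·s²·A².
S = 1/Ω (conductance is reciprocal resistance),
    = kg⁻¹·m⁻²·s³·A².
Combining: m⁻¹·H⁻¹·S = m⁻¹ · (kg⁻¹·m⁻²·s²·A²) · (kg⁻¹·m⁻²·s³·A²) = kg⁻²·m⁻⁵·s⁵·A⁴.
The exponent of kg is -2.

-2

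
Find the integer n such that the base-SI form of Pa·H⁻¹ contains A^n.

Pa = N/m² (pressure = force per area),
    = kg·m⁻¹·s⁻².
H = Wb/A (inductance = flux per current),
    = kg·m²·s⁻²·A⁻².
So H⁻¹ = kg⁻¹·m⁻²·s²·A².
Combining: Pa·H⁻¹ = (kg·m⁻¹·s⁻²) · (kg⁻¹·m⁻²·s²·A²) = m⁻³·A².
The exponent of A is 2.

2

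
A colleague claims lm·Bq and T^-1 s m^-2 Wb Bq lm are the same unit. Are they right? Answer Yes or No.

Left side:
  lm = cd.
  Bq = s⁻¹.
  Combining: lm·Bq = cd · s⁻¹ = s⁻¹·cd.
Right side:
  T = Wb/m² (flux density = flux per area),
      = kg·s⁻²·A⁻¹.
  So T⁻¹ = kg⁻¹·s²·A.
  Wb = V·s (flux: a volt is a weber per second),
      = kg·m²·s⁻²·A⁻¹.
  Bq = 1/s = s⁻¹ (activity is decays per second).
  lm = cd·sr = cd (luminous flux; sr is dimensionless).
  Combining: T⁻¹·s·m⁻²·Wb·Bq·lm = (kg⁻¹·s²·A) · s · m⁻² · (kg·m²·s⁻²·A⁻¹) · s⁻¹ · cd = cd.
Left is s⁻¹·cd; right is cd — different.

No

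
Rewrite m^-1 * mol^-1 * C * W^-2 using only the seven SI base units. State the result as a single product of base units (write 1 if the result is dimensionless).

C = s·A.
W = kg·m²·s⁻³.
So W⁻² = kg⁻²·m⁻⁴·s⁶.
Combining: m⁻¹·mol⁻¹·C·W⁻² = m⁻¹ · mol⁻¹ · (s·A) · (kg⁻²·m⁻⁴·s⁶) = kg⁻²·m⁻⁵·s⁷·A·mol⁻¹.

kg⁻²·m⁻⁵·s⁷·A·mol⁻¹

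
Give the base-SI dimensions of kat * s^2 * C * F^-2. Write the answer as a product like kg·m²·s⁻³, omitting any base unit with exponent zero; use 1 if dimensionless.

kg²·m⁴·s⁻⁶·A⁻³·mol

kat = mol/s = s⁻¹·mol (catalytic activity).
C = A·s = s·A (charge = current × time).
F = C/V (capacitance = charge per voltage),
    = A·s/(kg·m²·s⁻³·A⁻¹) (substituting C and V),
    = kg⁻¹·m⁻²·s⁴·A².
So F⁻² = kg²·m⁴·s⁻⁸·A⁻⁴.
Combining: kat·s²·C·F⁻² = (s⁻¹·mol) · s² · (s·A) · (kg²·m⁴·s⁻⁸·A⁻⁴) = kg²·m⁴·s⁻⁶·A⁻³·mol.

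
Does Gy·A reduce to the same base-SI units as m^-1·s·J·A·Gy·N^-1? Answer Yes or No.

No

Left side:
  Gy = J/kg (absorbed dose = energy per mass),
      = m²·s⁻².
  Combining: Gy·A = (m²·s⁻²) · A = m²·s⁻²·A.
Right side:
  J = N·m (work = force × distance),
      = kg·m²·s⁻².
  Gy = J/kg (absorbed dose = energy per mass),
      = m²·s⁻².
  N = kg·m/s² = kg·m·s⁻² (force = mass × acceleration).
  So N⁻¹ = kg⁻¹·m⁻¹·s².
  Combining: m⁻¹·s·J·A·Gy·N⁻¹ = m⁻¹ · s · (kg·m²·s⁻²) · A · (m²·s⁻²) · (kg⁻¹·m⁻¹·s²) = m²·s⁻¹·A.
Left is m²·s⁻²·A; right is m²·s⁻¹·A — different.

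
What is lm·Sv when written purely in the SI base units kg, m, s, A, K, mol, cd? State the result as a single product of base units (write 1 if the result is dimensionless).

m²·s⁻²·cd

lm = cd·sr = cd (luminous flux; sr is dimensionless).
Sv = J/kg (equivalent dose = energy per mass),
    = m²·s⁻².
Combining: lm·Sv = cd · (m²·s⁻²) = m²·s⁻²·cd.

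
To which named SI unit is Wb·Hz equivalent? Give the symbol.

V

Wb = V·s (flux: a volt is a weber per second),
    = kg·m²·s⁻²·A⁻¹.
Hz = 1/s = s⁻¹ (frequency is cycles per second).
Combining: Wb·Hz = (kg·m²·s⁻²·A⁻¹) · s⁻¹ = kg·m²·s⁻³·A⁻¹.
kg·m²·s⁻³·A⁻¹ is the base-SI form of the volt.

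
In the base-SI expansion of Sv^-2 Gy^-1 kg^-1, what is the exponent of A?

Sv = J/kg (equivalent dose = energy per mass),
    = m²·s⁻².
So Sv⁻² = m⁻⁴·s⁴.
Gy = J/kg (absorbed dose = energy per mass),
    = m²·s⁻².
So Gy⁻¹ = m⁻²·s².
Combining: Sv⁻²·Gy⁻¹·kg⁻¹ = (m⁻⁴·s⁴) · (m⁻²·s²) · kg⁻¹ = kg⁻¹·m⁻⁶·s⁶.
The exponent of A is 0.

0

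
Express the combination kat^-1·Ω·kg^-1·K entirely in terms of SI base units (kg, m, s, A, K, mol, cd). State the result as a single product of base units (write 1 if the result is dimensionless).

kat = s⁻¹·mol.
So kat⁻¹ = s·mol⁻¹.
Ω = kg·m²·s⁻³·A⁻².
Combining: kat⁻¹·Ω·kg⁻¹·K = (s·mol⁻¹) · (kg·m²·s⁻³·A⁻²) · kg⁻¹ · K = m²·s⁻²·A⁻²·K·mol⁻¹.

m²·s⁻²·A⁻²·K·mol⁻¹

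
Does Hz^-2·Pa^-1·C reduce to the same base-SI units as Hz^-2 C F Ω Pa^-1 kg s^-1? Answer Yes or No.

Left side:
  Hz = 1/s = s⁻¹ (frequency is cycles per second).
  So Hz⁻² = s².
  Pa = N/m² (pressure = force per area),
      = kg·m⁻¹·s⁻².
  So Pa⁻¹ = kg⁻¹·m·s².
  C = A·s = s·A (charge = current × time).
  Combining: Hz⁻²·Pa⁻¹·C = s² · (kg⁻¹·m·s²) · (s·A) = kg⁻¹·m·s⁵·A.
Right side:
  Hz = 1/s = s⁻¹ (frequency is cycles per second).
  So Hz⁻² = s².
  C = A·s = s·A (charge = current × time).
  F = C/V (capacitance = charge per voltage),
      = A·s/(kg·m²·s⁻³·A⁻¹) (substituting C and V),
      = kg⁻¹·m⁻²·s⁴·A².
  Ω = V/A (resistance = voltage per current),
      = kg·m²·s⁻³·A⁻².
  Pa = N/m² (pressure = force per area),
      = kg·m⁻¹·s⁻².
  So Pa⁻¹ = kg⁻¹·m·s².
  Combining: Hz⁻²·C·F·Ω·Pa⁻¹·kg·s⁻¹ = s² · (s·A) · (kg⁻¹·m⁻²·s⁴·A²) · (kg·m²·s⁻³·A⁻²) · (kg⁻¹·m·s²) · kg · s⁻¹ = m·s⁵·A.
Left is kg⁻¹·m·s⁵·A; right is m·s⁵·A — different.

No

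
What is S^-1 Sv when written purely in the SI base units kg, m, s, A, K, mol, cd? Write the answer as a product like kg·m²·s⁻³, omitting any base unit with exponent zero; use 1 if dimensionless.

S = 1/Ω (conductance is reciprocal resistance),
    = kg⁻¹·m⁻²·s³·A².
So S⁻¹ = kg·m²·s⁻³·A⁻².
Sv = J/kg (equivalent dose = energy per mass),
    = m²·s⁻².
Combining: S⁻¹·Sv = (kg·m²·s⁻³·A⁻²) · (m²·s⁻²) = kg·m⁴·s⁻⁵·A⁻².

kg·m⁴·s⁻⁵·A⁻²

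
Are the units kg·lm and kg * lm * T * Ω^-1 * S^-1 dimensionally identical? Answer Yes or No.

No

Left side:
  lm = cd·sr = cd (luminous flux; sr is dimensionless).
  Combining: kg·lm = kg · cd = kg·cd.
Right side:
  lm = cd·sr = cd (luminous flux; sr is dimensionless).
  T = Wb/m² (flux density = flux per area),
      = kg·s⁻²·A⁻¹.
  Ω = V/A (resistance = voltage per current),
      = kg·m²·s⁻³·A⁻².
  So Ω⁻¹ = kg⁻¹·m⁻²·s³·A².
  S = 1/Ω (conductance is reciprocal resistance),
      = kg⁻¹·m⁻²·s³·A².
  So S⁻¹ = kg·m²·s⁻³·A⁻².
  Combining: kg·lm·T·Ω⁻¹·S⁻¹ = kg · cd · (kg·s⁻²·A⁻¹) · (kg⁻¹·m⁻²·s³·A²) · (kg·m²·s⁻³·A⁻²) = kg²·s⁻²·A⁻¹·cd.
Left is kg·cd; right is kg²·s⁻²·A⁻¹·cd — different.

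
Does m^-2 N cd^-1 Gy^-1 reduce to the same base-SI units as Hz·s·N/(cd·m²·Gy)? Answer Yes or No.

Left side:
  N = kg·m/s² = kg·m·s⁻² (force = mass × acceleration).
  Gy = J/kg (absorbed dose = energy per mass),
      = m²·s⁻².
  So Gy⁻¹ = m⁻²·s².
  Combining: m⁻²·N·cd⁻¹·Gy⁻¹ = m⁻² · (kg·m·s⁻²) · cd⁻¹ · (m⁻²·s²) = kg·m⁻³·cd⁻¹.
Right side:
  Hz = s⁻¹.
  Gy = m²·s⁻².
  So Gy⁻¹ = m⁻²·s².
  N = kg·m·s⁻².
  Combining: Hz·cd⁻¹·m⁻²·s·Gy⁻¹·N = s⁻¹ · cd⁻¹ · m⁻² · s · (m⁻²·s²) · (kg·m·s⁻²) = kg·m⁻³·cd⁻¹.
Both reduce to kg·m⁻³·cd⁻¹.

Yes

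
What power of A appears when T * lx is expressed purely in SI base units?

T = Wb/m² (flux density = flux per area),
    = kg·s⁻²·A⁻¹.
lx = lm/m² (illuminance = luminous flux per area),
    = m⁻²·cd.
Combining: T·lx = (kg·s⁻²·A⁻¹) · (m⁻²·cd) = kg·m⁻²·s⁻²·A⁻¹·cd.
The exponent of A is -1.

-1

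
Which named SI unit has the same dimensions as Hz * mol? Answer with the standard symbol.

Hz = 1/s = s⁻¹ (frequency is cycles per second).
Combining: Hz·mol = s⁻¹ · mol = s⁻¹·mol.
s⁻¹·mol is the base-SI form of the katal.

kat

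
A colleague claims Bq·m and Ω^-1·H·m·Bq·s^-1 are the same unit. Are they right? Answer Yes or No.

Yes

Left side:
  Bq = s⁻¹.
  Combining: Bq·m = s⁻¹ · m = m·s⁻¹.
Right side:
  Ω = V/A (resistance = voltage per current),
      = kg·m²·s⁻³·A⁻².
  So Ω⁻¹ = kg⁻¹·m⁻²·s³·A².
  H = Wb/A (inductance = flux per current),
      = kg·m²·s⁻²·A⁻².
  Bq = 1/s = s⁻¹ (activity is decays per second).
  Combining: Ω⁻¹·H·m·Bq·s⁻¹ = (kg⁻¹·m⁻²·s³·A²) · (kg·m²·s⁻²·A⁻²) · m · s⁻¹ · s⁻¹ = m·s⁻¹.
Both reduce to m·s⁻¹.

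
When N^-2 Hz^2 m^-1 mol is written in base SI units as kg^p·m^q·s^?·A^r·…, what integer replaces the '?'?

N = kg·m/s² = kg·m·s⁻² (force = mass × acceleration).
So N⁻² = kg⁻²·m⁻²·s⁴.
Hz = 1/s = s⁻¹ (frequency is cycles per second).
So Hz² = s⁻².
Combining: N⁻²·Hz²·m⁻¹·mol = (kg⁻²·m⁻²·s⁴) · s⁻² · m⁻¹ · mol = kg⁻²·m⁻³·s²·mol.
The exponent of s is 2.

2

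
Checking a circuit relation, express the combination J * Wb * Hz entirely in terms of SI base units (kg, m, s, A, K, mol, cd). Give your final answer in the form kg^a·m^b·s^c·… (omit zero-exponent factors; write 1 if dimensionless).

J = N·m (work = force × distance),
    = kg·m²·s⁻².
Wb = V·s (flux: a volt is a weber per second),
    = kg·m²·s⁻²·A⁻¹.
Hz = 1/s = s⁻¹ (frequency is cycles per second).
Combining: J·Wb·Hz = (kg·m²·s⁻²) · (kg·m²·s⁻²·A⁻¹) · s⁻¹ = kg²·m⁴·s⁻⁵·A⁻¹.

kg²·m⁴·s⁻⁵·A⁻¹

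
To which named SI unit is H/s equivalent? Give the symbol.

H = kg·m²·s⁻²·A⁻².
Combining: s⁻¹·H = s⁻¹ · (kg·m²·s⁻²·A⁻²) = kg·m²·s⁻³·A⁻².
kg·m²·s⁻³·A⁻² is the base-SI form of the ohm.

Ω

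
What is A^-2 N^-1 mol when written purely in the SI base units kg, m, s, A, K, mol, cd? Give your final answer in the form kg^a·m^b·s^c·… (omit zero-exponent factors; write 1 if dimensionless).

N = kg·m/s² = kg·m·s⁻² (force = mass × acceleration).
So N⁻¹ = kg⁻¹·m⁻¹·s².
Combining: A⁻²·N⁻¹·mol = A⁻² · (kg⁻¹·m⁻¹·s²) · mol = kg⁻¹·m⁻¹·s²·A⁻²·mol.

kg⁻¹·m⁻¹·s²·A⁻²·mol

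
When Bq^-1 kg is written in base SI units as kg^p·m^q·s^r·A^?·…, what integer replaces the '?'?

Bq = s⁻¹.
So Bq⁻¹ = s.
Combining: Bq⁻¹·kg = s · kg = kg·s.
The exponent of A is 0.

0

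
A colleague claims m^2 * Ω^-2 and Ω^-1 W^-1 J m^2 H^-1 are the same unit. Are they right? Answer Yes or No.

Left side:
  Ω = V/A (resistance = voltage per current),
      = kg·m²·s⁻³·A⁻².
  So Ω⁻² = kg⁻²·m⁻⁴·s⁶·A⁴.
  Combining: m²·Ω⁻² = m² · (kg⁻²·m⁻⁴·s⁶·A⁴) = kg⁻²·m⁻²·s⁶·A⁴.
Right side:
  Ω = kg·m²·s⁻³·A⁻².
  So Ω⁻¹ = kg⁻¹·m⁻²·s³·A².
  W = kg·m²·s⁻³.
  So W⁻¹ = kg⁻¹·m⁻²·s³.
  J = kg·m²·s⁻².
  H = kg·m²·s⁻²·A⁻².
  So H⁻¹ = kg⁻¹·m⁻²·s²·A².
  Combining: Ω⁻¹·W⁻¹·J·m²·H⁻¹ = (kg⁻¹·m⁻²·s³·A²) · (kg⁻¹·m⁻²·s³) · (kg·m²·s⁻²) · m² · (kg⁻¹·m⁻²·s²·A²) = kg⁻²·m⁻²·s⁶·A⁴.
Both reduce to kg⁻²·m⁻²·s⁶·A⁴.

Yes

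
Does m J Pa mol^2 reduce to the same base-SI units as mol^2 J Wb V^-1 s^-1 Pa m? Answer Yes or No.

Yes

Left side:
  J = kg·m²·s⁻².
  Pa = kg·m⁻¹·s⁻².
  Combining: m·J·Pa·mol² = m · (kg·m²·s⁻²) · (kg·m⁻¹·s⁻²) · mol² = kg²·m²·s⁻⁴·mol².
Right side:
  J = N·m (work = force × distance),
      = kg·m²·s⁻².
  Wb = V·s (flux: a volt is a weber per second),
      = kg·m²·s⁻²·A⁻¹.
  V = W/A (potential = power per current),
      = kg·m²·s⁻³·A⁻¹.
  So V⁻¹ = kg⁻¹·m⁻²·s³·A.
  Pa = N/m² (pressure = force per area),
      = kg·m⁻¹·s⁻².
  Combining: mol²·J·Wb·V⁻¹·s⁻¹·Pa·m = mol² · (kg·m²·s⁻²) · (kg·m²·s⁻²·A⁻¹) · (kg⁻¹·m⁻²·s³·A) · s⁻¹ · (kg·m⁻¹·s⁻²) · m = kg²·m²·s⁻⁴·mol².
Both reduce to kg²·m²·s⁻⁴·mol².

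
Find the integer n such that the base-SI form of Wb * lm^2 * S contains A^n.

Wb = kg·m²·s⁻²·A⁻¹.
lm = cd.
So lm² = cd².
S = kg⁻¹·m⁻²·s³·A².
Combining: Wb·lm²·S = (kg·m²·s⁻²·A⁻¹) · cd² · (kg⁻¹·m⁻²·s³·A²) = s·A·cd².
The exponent of A is 1.

1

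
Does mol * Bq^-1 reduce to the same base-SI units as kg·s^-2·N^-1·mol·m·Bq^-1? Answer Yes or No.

Left side:
  Bq = 1/s = s⁻¹ (activity is decays per second).
  So Bq⁻¹ = s.
  Combining: mol·Bq⁻¹ = mol · s = s·mol.
Right side:
  N = kg·m/s² = kg·m·s⁻² (force = mass × acceleration).
  So N⁻¹ = kg⁻¹·m⁻¹·s².
  Bq = 1/s = s⁻¹ (activity is decays per second).
  So Bq⁻¹ = s.
  Combining: kg·s⁻²·N⁻¹·mol·m·Bq⁻¹ = kg · s⁻² · (kg⁻¹·m⁻¹·s²) · mol · m · s = s·mol.
Both reduce to s·mol.

Yes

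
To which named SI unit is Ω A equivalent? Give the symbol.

V

Ω = V/A (resistance = voltage per current),
    = kg·m²·s⁻³·A⁻².
Combining: Ω·A = (kg·m²·s⁻³·A⁻²) · A = kg·m²·s⁻³·A⁻¹.
kg·m²·s⁻³·A⁻¹ is the base-SI form of the volt.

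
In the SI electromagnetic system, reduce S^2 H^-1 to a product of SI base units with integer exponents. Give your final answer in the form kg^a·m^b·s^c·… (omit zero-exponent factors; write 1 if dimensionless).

kg⁻³·m⁻⁶·s⁸·A⁶

S = 1/Ω (conductance is reciprocal resistance),
    = kg⁻¹·m⁻²·s³·A².
So S² = kg⁻²·m⁻⁴·s⁶·A⁴.
H = Wb/A (inductance = flux per current),
    = kg·m²·s⁻²·A⁻².
So H⁻¹ = kg⁻¹·m⁻²·s²·A².
Combining: S²·H⁻¹ = (kg⁻²·m⁻⁴·s⁶·A⁴) · (kg⁻¹·m⁻²·s²·A²) = kg⁻³·m⁻⁶·s⁸·A⁶.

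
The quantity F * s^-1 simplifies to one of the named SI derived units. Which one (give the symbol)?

S

F = kg⁻¹·m⁻²·s⁴·A².
Combining: F·s⁻¹ = (kg⁻¹·m⁻²·s⁴·A²) · s⁻¹ = kg⁻¹·m⁻²·s³·A².
kg⁻¹·m⁻²·s³·A² is the base-SI form of the siemens.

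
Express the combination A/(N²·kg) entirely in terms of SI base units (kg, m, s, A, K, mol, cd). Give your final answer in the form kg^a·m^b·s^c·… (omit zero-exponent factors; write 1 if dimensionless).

N = kg·m/s² = kg·m·s⁻² (force = mass × acceleration).
So N⁻² = kg⁻²·m⁻²·s⁴.
Combining: N⁻²·A·kg⁻¹ = (kg⁻²·m⁻²·s⁴) · A · kg⁻¹ = kg⁻³·m⁻²·s⁴·A.

kg⁻³·m⁻²·s⁴·A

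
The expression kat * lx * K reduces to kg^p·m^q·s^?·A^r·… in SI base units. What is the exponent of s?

-1

kat = mol/s = s⁻¹·mol (catalytic activity).
lx = lm/m² (illuminance = luminous flux per area),
    = m⁻²·cd.
Combining: kat·lx·K = (s⁻¹·mol) · (m⁻²·cd) · K = m⁻²·s⁻¹·K·mol·cd.
The exponent of s is -1.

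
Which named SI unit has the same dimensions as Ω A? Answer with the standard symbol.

V

Ω = V/A (resistance = voltage per current),
    = kg·m²·s⁻³·A⁻².
Combining: Ω·A = (kg·m²·s⁻³·A⁻²) · A = kg·m²·s⁻³·A⁻¹.
kg·m²·s⁻³·A⁻¹ is the base-SI form of the volt.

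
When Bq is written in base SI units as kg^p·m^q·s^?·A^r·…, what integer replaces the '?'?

-1

Bq = s⁻¹.
The exponent of s is -1.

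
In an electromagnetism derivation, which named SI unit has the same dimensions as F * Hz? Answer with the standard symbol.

S

F = kg⁻¹·m⁻²·s⁴·A².
Hz = s⁻¹.
Combining: F·Hz = (kg⁻¹·m⁻²·s⁴·A²) · s⁻¹ = kg⁻¹·m⁻²·s³·A².
kg⁻¹·m⁻²·s³·A² is the base-SI form of the siemens.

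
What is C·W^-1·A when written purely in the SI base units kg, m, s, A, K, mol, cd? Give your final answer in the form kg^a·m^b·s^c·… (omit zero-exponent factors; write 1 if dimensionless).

kg⁻¹·m⁻²·s⁴·A²

C = A·s = s·A (charge = current × time).
W = J/s (power = energy per time),
    = kg·m²·s⁻³.
So W⁻¹ = kg⁻¹·m⁻²·s³.
Combining: C·W⁻¹·A = (s·A) · (kg⁻¹·m⁻²·s³) · A = kg⁻¹·m⁻²·s⁴·A².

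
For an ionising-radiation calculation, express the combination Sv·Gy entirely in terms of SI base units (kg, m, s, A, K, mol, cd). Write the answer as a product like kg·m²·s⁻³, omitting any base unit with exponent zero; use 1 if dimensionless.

m⁴·s⁻⁴

Sv = J/kg (equivalent dose = energy per mass),
    = m²·s⁻².
Gy = J/kg (absorbed dose = energy per mass),
    = m²·s⁻².
Combining: Sv·Gy = (m²·s⁻²) · (m²·s⁻²) = m⁴·s⁻⁴.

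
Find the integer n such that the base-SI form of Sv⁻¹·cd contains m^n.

-2

Sv = m²·s⁻².
So Sv⁻¹ = m⁻²·s².
Combining: Sv⁻¹·cd = (m⁻²·s²) · cd = m⁻²·s²·cd.
The exponent of m is -2.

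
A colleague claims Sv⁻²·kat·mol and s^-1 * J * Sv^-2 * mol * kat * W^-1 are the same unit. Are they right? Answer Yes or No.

Yes

Left side:
  Sv = m²·s⁻².
  So Sv⁻² = m⁻⁴·s⁴.
  kat = s⁻¹·mol.
  Combining: Sv⁻²·kat·mol = (m⁻⁴·s⁴) · (s⁻¹·mol) · mol = m⁻⁴·s³·mol².
Right side:
  J = kg·m²·s⁻².
  Sv = m²·s⁻².
  So Sv⁻² = m⁻⁴·s⁴.
  kat = s⁻¹·mol.
  W = kg·m²·s⁻³.
  So W⁻¹ = kg⁻¹·m⁻²·s³.
  Combining: s⁻¹·J·Sv⁻²·mol·kat·W⁻¹ = s⁻¹ · (kg·m²·s⁻²) · (m⁻⁴·s⁴) · mol · (s⁻¹·mol) · (kg⁻¹·m⁻²·s³) = m⁻⁴·s³·mol².
Both reduce to m⁻⁴·s³·mol².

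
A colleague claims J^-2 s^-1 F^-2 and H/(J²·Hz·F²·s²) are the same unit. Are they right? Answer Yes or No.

No

Left side:
  J = kg·m²·s⁻².
  So J⁻² = kg⁻²·m⁻⁴·s⁴.
  F = kg⁻¹·m⁻²·s⁴·A².
  So F⁻² = kg²·m⁴·s⁻⁸·A⁻⁴.
  Combining: J⁻²·s⁻¹·F⁻² = (kg⁻²·m⁻⁴·s⁴) · s⁻¹ · (kg²·m⁴·s⁻⁸·A⁻⁴) = s⁻⁵·A⁻⁴.
Right side:
  J = N·m (work = force × distance),
      = kg·m²·s⁻².
  So J⁻² = kg⁻²·m⁻⁴·s⁴.
  Hz = 1/s = s⁻¹ (frequency is cycles per second).
  So Hz⁻¹ = s.
  F = C/V (capacitance = charge per voltage),
      = A·s/(kg·m²·s⁻³·A⁻¹) (substituting C and V),
      = kg⁻¹·m⁻²·s⁴·A².
  So F⁻² = kg²·m⁴·s⁻⁸·A⁻⁴.
  H = Wb/A (inductance = flux per current),
      = kg·m²·s⁻²·A⁻².
  Combining: J⁻²·Hz⁻¹·F⁻²·s⁻²·H = (kg⁻²·m⁻⁴·s⁴) · s · (kg²·m⁴·s⁻⁸·A⁻⁴) · s⁻² · (kg·m²·s⁻²·A⁻²) = kg·m²·s⁻⁷·A⁻⁶.
Left is s⁻⁵·A⁻⁴; right is kg·m²·s⁻⁷·A⁻⁶ — different.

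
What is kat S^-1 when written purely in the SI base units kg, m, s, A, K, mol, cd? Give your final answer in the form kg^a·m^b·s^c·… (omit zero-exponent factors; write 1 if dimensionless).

kat = mol/s = s⁻¹·mol (catalytic activity).
S = 1/Ω (conductance is reciprocal resistance),
    = kg⁻¹·m⁻²·s³·A².
So S⁻¹ = kg·m²·s⁻³·A⁻².
Combining: kat·S⁻¹ = (s⁻¹·mol) · (kg·m²·s⁻³·A⁻²) = kg·m²·s⁻⁴·A⁻²·mol.

kg·m²·s⁻⁴·A⁻²·mol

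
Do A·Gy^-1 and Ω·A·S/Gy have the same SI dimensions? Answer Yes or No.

Yes

Left side:
  Gy = J/kg (absorbed dose = energy per mass),
      = m²·s⁻².
  So Gy⁻¹ = m⁻²·s².
  Combining: A·Gy⁻¹ = A · (m⁻²·s²) = m⁻²·s²·A.
Right side:
  Ω = kg·m²·s⁻³·A⁻².
  Gy = m²·s⁻².
  So Gy⁻¹ = m⁻²·s².
  S = kg⁻¹·m⁻²·s³·A².
  Combining: Ω·A·Gy⁻¹·S = (kg·m²·s⁻³·A⁻²) · A · (m⁻²·s²) · (kg⁻¹·m⁻²·s³·A²) = m⁻²·s²·A.
Both reduce to m⁻²·s²·A.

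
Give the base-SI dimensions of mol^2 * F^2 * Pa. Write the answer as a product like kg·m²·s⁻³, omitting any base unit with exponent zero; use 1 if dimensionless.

F = kg⁻¹·m⁻²·s⁴·A².
So F² = kg⁻²·m⁻⁴·s⁸·A⁴.
Pa = kg·m⁻¹·s⁻².
Combining: mol²·F²·Pa = mol² · (kg⁻²·m⁻⁴·s⁸·A⁴) · (kg·m⁻¹·s⁻²) = kg⁻¹·m⁻⁵·s⁶·A⁴·mol².

kg⁻¹·m⁻⁵·s⁶·A⁴·mol²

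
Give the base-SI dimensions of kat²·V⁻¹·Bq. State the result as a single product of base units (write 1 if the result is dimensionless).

kg⁻¹·m⁻²·A·mol²

kat = s⁻¹·mol.
So kat² = s⁻²·mol².
V = kg·m²·s⁻³·A⁻¹.
So V⁻¹ = kg⁻¹·m⁻²·s³·A.
Bq = s⁻¹.
Combining: kat²·V⁻¹·Bq = (s⁻²·mol²) · (kg⁻¹·m⁻²·s³·A) · s⁻¹ = kg⁻¹·m⁻²·A·mol².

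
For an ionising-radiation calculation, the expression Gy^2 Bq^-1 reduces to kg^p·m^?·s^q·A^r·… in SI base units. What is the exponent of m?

Gy = J/kg (absorbed dose = energy per mass),
    = m²·s⁻².
So Gy² = m⁴·s⁻⁴.
Bq = 1/s = s⁻¹ (activity is decays per second).
So Bq⁻¹ = s.
Combining: Gy²·Bq⁻¹ = (m⁴·s⁻⁴) · s = m⁴·s⁻³.
The exponent of m is 4.

4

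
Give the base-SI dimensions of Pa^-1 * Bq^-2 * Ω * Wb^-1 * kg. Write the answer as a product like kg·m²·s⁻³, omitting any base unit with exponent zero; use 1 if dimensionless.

Pa = kg·m⁻¹·s⁻².
So Pa⁻¹ = kg⁻¹·m·s².
Bq = s⁻¹.
So Bq⁻² = s².
Ω = kg·m²·s⁻³·A⁻².
Wb = kg·m²·s⁻²·A⁻¹.
So Wb⁻¹ = kg⁻¹·m⁻²·s²·A.
Combining: Pa⁻¹·Bq⁻²·Ω·Wb⁻¹·kg = (kg⁻¹·m·s²) · s² · (kg·m²·s⁻³·A⁻²) · (kg⁻¹·m⁻²·s²·A) · kg = m·s³·A⁻¹.

m·s³·A⁻¹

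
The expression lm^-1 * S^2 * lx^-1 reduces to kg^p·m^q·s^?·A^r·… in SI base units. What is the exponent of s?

6

lm = cd.
So lm⁻¹ = cd⁻¹.
S = kg⁻¹·m⁻²·s³·A².
So S² = kg⁻²·m⁻⁴·s⁶·A⁴.
lx = m⁻²·cd.
So lx⁻¹ = m²·cd⁻¹.
Combining: lm⁻¹·S²·lx⁻¹ = cd⁻¹ · (kg⁻²·m⁻⁴·s⁶·A⁴) · (m²·cd⁻¹) = kg⁻²·m⁻²·s⁶·A⁴·cd⁻².
The exponent of s is 6.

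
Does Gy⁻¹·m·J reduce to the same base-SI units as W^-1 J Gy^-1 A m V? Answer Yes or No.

Yes

Left side:
  Gy = m²·s⁻².
  So Gy⁻¹ = m⁻²·s².
  J = kg·m²·s⁻².
  Combining: Gy⁻¹·m·J = (m⁻²·s²) · m · (kg·m²·s⁻²) = kg·m.
Right side:
  W = J/s (power = energy per time),
      = kg·m²·s⁻³.
  So W⁻¹ = kg⁻¹·m⁻²·s³.
  J = N·m (work = force × distance),
      = kg·m²·s⁻².
  Gy = J/kg (absorbed dose = energy per mass),
      = m²·s⁻².
  So Gy⁻¹ = m⁻²·s².
  V = W/A (potential = power per current),
      = kg·m²·s⁻³·A⁻¹.
  Combining: W⁻¹·J·Gy⁻¹·A·m·V = (kg⁻¹·m⁻²·s³) · (kg·m²·s⁻²) · (m⁻²·s²) · A · m · (kg·m²·s⁻³·A⁻¹) = kg·m.
Both reduce to kg·m.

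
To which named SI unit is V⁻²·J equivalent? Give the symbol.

V = W/A (potential = power per current),
    = kg·m²·s⁻³·A⁻¹.
So V⁻² = kg⁻²·m⁻⁴·s⁶·A².
J = N·m (work = force × distance),
    = kg·m²·s⁻².
Combining: V⁻²·J = (kg⁻²·m⁻⁴·s⁶·A²) · (kg·m²·s⁻²) = kg⁻¹·m⁻²·s⁴·A².
kg⁻¹·m⁻²·s⁴·A² is the base-SI form of the farad.

F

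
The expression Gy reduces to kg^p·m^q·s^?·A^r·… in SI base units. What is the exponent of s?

Gy = J/kg (absorbed dose = energy per mass),
    = m²·s⁻².
The exponent of s is -2.

-2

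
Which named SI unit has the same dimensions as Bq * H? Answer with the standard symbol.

Ω

Bq = s⁻¹.
H = kg·m²·s⁻²·A⁻².
Combining: Bq·H = s⁻¹ · (kg·m²·s⁻²·A⁻²) = kg·m²·s⁻³·A⁻².
kg·m²·s⁻³·A⁻² is the base-SI form of the ohm.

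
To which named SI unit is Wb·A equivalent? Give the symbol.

Wb = V·s (flux: a volt is a weber per second),
    = kg·m²·s⁻²·A⁻¹.
Combining: Wb·A = (kg·m²·s⁻²·A⁻¹) · A = kg·m²·s⁻².
kg·m²·s⁻² is the base-SI form of the joule.

J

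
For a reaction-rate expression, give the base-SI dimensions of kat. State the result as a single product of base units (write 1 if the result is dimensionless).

s⁻¹·mol

kat = mol/s = s⁻¹·mol (catalytic activity).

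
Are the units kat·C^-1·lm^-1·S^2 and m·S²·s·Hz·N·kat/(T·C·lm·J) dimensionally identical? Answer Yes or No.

Left side:
  kat = mol/s = s⁻¹·mol (catalytic activity).
  C = A·s = s·A (charge = current × time).
  So C⁻¹ = s⁻¹·A⁻¹.
  lm = cd·sr = cd (luminous flux; sr is dimensionless).
  So lm⁻¹ = cd⁻¹.
  S = 1/Ω (conductance is reciprocal resistance),
      = kg⁻¹·m⁻²·s³·A².
  So S² = kg⁻²·m⁻⁴·s⁶·A⁴.
  Combining: kat·C⁻¹·lm⁻¹·S² = (s⁻¹·mol) · (s⁻¹·A⁻¹) · cd⁻¹ · (kg⁻²·m⁻⁴·s⁶·A⁴) = kg⁻²·m⁻⁴·s⁴·A³·mol·cd⁻¹.
Right side:
  S = 1/Ω (conductance is reciprocal resistance),
      = kg⁻¹·m⁻²·s³·A².
  So S² = kg⁻²·m⁻⁴·s⁶·A⁴.
  Hz = 1/s = s⁻¹ (frequency is cycles per second).
  N = kg·m/s² = kg·m·s⁻² (force = mass × acceleration).
  T = Wb/m² (flux density = flux per area),
      = kg·s⁻²·A⁻¹.
  So T⁻¹ = kg⁻¹·s²·A.
  kat = mol/s = s⁻¹·mol (catalytic activity).
  C = A·s = s·A (charge = current × time).
  So C⁻¹ = s⁻¹·A⁻¹.
  lm = cd·sr = cd (luminous flux; sr is dimensionless).
  So lm⁻¹ = cd⁻¹.
  J = N·m (work = force × distance),
      = kg·m²·s⁻².
  So J⁻¹ = kg⁻¹·m⁻²·s².
  Combining: m·S²·s·Hz·N·T⁻¹·kat·C⁻¹·lm⁻¹·J⁻¹ = m · (kg⁻²·m⁻⁴·s⁶·A⁴) · s · s⁻¹ · (kg·m·s⁻²) · (kg⁻¹·s²·A) · (s⁻¹·mol) · (s⁻¹·A⁻¹) · cd⁻¹ · (kg⁻¹·m⁻²·s²) = kg⁻³·m⁻⁴·s⁶·A⁴·mol·cd⁻¹.
Left is kg⁻²·m⁻⁴·s⁴·A³·mol·cd⁻¹; right is kg⁻³·m⁻⁴·s⁶·A⁴·mol·cd⁻¹ — different.

No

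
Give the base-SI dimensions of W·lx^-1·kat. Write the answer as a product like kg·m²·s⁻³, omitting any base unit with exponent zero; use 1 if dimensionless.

kg·m⁴·s⁻⁴·mol·cd⁻¹

W = J/s (power = energy per time),
    = kg·m²·s⁻³.
lx = lm/m² (illuminance = luminous flux per area),
    = m⁻²·cd.
So lx⁻¹ = m²·cd⁻¹.
kat = mol/s = s⁻¹·mol (catalytic activity).
Combining: W·lx⁻¹·kat = (kg·m²·s⁻³) · (m²·cd⁻¹) · (s⁻¹·mol) = kg·m⁴·s⁻⁴·mol·cd⁻¹.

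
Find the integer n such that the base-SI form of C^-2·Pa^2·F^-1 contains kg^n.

3

C = A·s = s·A (charge = current × time).
So C⁻² = s⁻²·A⁻².
Pa = N/m² (pressure = force per area),
    = kg·m⁻¹·s⁻².
So Pa² = kg²·m⁻²·s⁻⁴.
F = C/V (capacitance = charge per voltage),
    = A·s/(kg·m²·s⁻³·A⁻¹) (substituting C and V),
    = kg⁻¹·m⁻²·s⁴·A².
So F⁻¹ = kg·m²·s⁻⁴·A⁻².
Combining: C⁻²·Pa²·F⁻¹ = (s⁻²·A⁻²) · (kg²·m⁻²·s⁻⁴) · (kg·m²·s⁻⁴·A⁻²) = kg³·s⁻¹⁰·A⁻⁴.
The exponent of kg is 3.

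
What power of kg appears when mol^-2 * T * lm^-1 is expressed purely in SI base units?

1

T = Wb/m² (flux density = flux per area),
    = kg·s⁻²·A⁻¹.
lm = cd·sr = cd (luminous flux; sr is dimensionless).
So lm⁻¹ = cd⁻¹.
Combining: mol⁻²·T·lm⁻¹ = mol⁻² · (kg·s⁻²·A⁻¹) · cd⁻¹ = kg·s⁻²·A⁻¹·mol⁻²·cd⁻¹.
The exponent of kg is 1.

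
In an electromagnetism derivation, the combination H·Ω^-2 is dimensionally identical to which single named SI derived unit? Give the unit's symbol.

H = kg·m²·s⁻²·A⁻².
Ω = kg·m²·s⁻³·A⁻².
So Ω⁻² = kg⁻²·m⁻⁴·s⁶·A⁴.
Combining: H·Ω⁻² = (kg·m²·s⁻²·A⁻²) · (kg⁻²·m⁻⁴·s⁶·A⁴) = kg⁻¹·m⁻²·s⁴·A².
kg⁻¹·m⁻²·s⁴·A² is the base-SI form of the farad.

F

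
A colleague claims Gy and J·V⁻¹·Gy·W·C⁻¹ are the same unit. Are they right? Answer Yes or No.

Left side:
  Gy = J/kg (absorbed dose = energy per mass),
      = m²·s⁻².
Right side:
  J = N·m (work = force × distance),
      = kg·m²·s⁻².
  V = W/A (potential = power per current),
      = kg·m²·s⁻³·A⁻¹.
  So V⁻¹ = kg⁻¹·m⁻²·s³·A.
  Gy = J/kg (absorbed dose = energy per mass),
      = m²·s⁻².
  W = J/s (power = energy per time),
      = kg·m²·s⁻³.
  C = A·s = s·A (charge = current × time).
  So C⁻¹ = s⁻¹·A⁻¹.
  Combining: J·V⁻¹·Gy·W·C⁻¹ = (kg·m²·s⁻²) · (kg⁻¹·m⁻²·s³·A) · (m²·s⁻²) · (kg·m²·s⁻³) · (s⁻¹·A⁻¹) = kg·m⁴·s⁻⁵.
Left is m²·s⁻²; right is kg·m⁴·s⁻⁵ — different.

No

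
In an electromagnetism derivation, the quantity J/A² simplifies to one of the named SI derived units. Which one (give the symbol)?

J = N·m (work = force × distance),
    = kg·m²·s⁻².
Combining: J·A⁻² = (kg·m²·s⁻²) · A⁻² = kg·m²·s⁻²·A⁻².
kg·m²·s⁻²·A⁻² is the base-SI form of the henry.

H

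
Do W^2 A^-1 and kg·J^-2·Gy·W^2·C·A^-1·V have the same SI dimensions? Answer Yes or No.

Yes

Left side:
  W = kg·m²·s⁻³.
  So W² = kg²·m⁴·s⁻⁶.
  Combining: W²·A⁻¹ = (kg²·m⁴·s⁻⁶) · A⁻¹ = kg²·m⁴·s⁻⁶·A⁻¹.
Right side:
  J = kg·m²·s⁻².
  So J⁻² = kg⁻²·m⁻⁴·s⁴.
  Gy = m²·s⁻².
  W = kg·m²·s⁻³.
  So W² = kg²·m⁴·s⁻⁶.
  C = s·A.
  V = kg·m²·s⁻³·A⁻¹.
  Combining: kg·J⁻²·Gy·W²·C·A⁻¹·V = kg · (kg⁻²·m⁻⁴·s⁴) · (m²·s⁻²) · (kg²·m⁴·s⁻⁶) · (s·A) · A⁻¹ · (kg·m²·s⁻³·A⁻¹) = kg²·m⁴·s⁻⁶·A⁻¹.
Both reduce to kg²·m⁴·s⁻⁶·A⁻¹.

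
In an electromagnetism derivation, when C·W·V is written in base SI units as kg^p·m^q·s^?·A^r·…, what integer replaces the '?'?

-5

C = A·s = s·A (charge = current × time).
W = J/s (power = energy per time),
    = kg·m²·s⁻³.
V = W/A (potential = power per current),
    = kg·m²·s⁻³·A⁻¹.
Combining: C·W·V = (s·A) · (kg·m²·s⁻³) · (kg·m²·s⁻³·A⁻¹) = kg²·m⁴·s⁻⁵.
The exponent of s is -5.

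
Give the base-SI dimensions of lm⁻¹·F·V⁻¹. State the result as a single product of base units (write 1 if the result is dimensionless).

kg⁻²·m⁻⁴·s⁷·A³·cd⁻¹

lm = cd·sr = cd (luminous flux; sr is dimensionless).
So lm⁻¹ = cd⁻¹.
F = C/V (capacitance = charge per voltage),
    = A·s/(kg·m²·s⁻³·A⁻¹) (substituting C and V),
    = kg⁻¹·m⁻²·s⁴·A².
V = W/A (potential = power per current),
    = kg·m²·s⁻³·A⁻¹.
So V⁻¹ = kg⁻¹·m⁻²·s³·A.
Combining: lm⁻¹·F·V⁻¹ = cd⁻¹ · (kg⁻¹·m⁻²·s⁴·A²) · (kg⁻¹·m⁻²·s³·A) = kg⁻²·m⁻⁴·s⁷·A³·cd⁻¹.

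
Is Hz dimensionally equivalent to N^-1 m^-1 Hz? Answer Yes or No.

No

Left side:
  Hz = s⁻¹.
Right side:
  N = kg·m/s² = kg·m·s⁻² (force = mass × acceleration).
  So N⁻¹ = kg⁻¹·m⁻¹·s².
  Hz = 1/s = s⁻¹ (frequency is cycles per second).
  Combining: N⁻¹·m⁻¹·Hz = (kg⁻¹·m⁻¹·s²) · m⁻¹ · s⁻¹ = kg⁻¹·m⁻²·s.
Left is s⁻¹; right is kg⁻¹·m⁻²·s — different.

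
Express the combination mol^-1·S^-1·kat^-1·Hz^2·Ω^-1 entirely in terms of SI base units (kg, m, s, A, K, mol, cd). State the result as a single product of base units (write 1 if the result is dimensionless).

s⁻¹·mol⁻²

S = 1/Ω (conductance is reciprocal resistance),
    = kg⁻¹·m⁻²·s³·A².
So S⁻¹ = kg·m²·s⁻³·A⁻².
kat = mol/s = s⁻¹·mol (catalytic activity).
So kat⁻¹ = s·mol⁻¹.
Hz = 1/s = s⁻¹ (frequency is cycles per second).
So Hz² = s⁻².
Ω = V/A (resistance = voltage per current),
    = kg·m²·s⁻³·A⁻².
So Ω⁻¹ = kg⁻¹·m⁻²·s³·A².
Combining: mol⁻¹·S⁻¹·kat⁻¹·Hz²·Ω⁻¹ = mol⁻¹ · (kg·m²·s⁻³·A⁻²) · (s·mol⁻¹) · s⁻² · (kg⁻¹·m⁻²·s³·A²) = s⁻¹·mol⁻².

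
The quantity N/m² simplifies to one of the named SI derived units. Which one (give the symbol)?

N = kg·m·s⁻².
Combining: N·m⁻² = (kg·m·s⁻²) · m⁻² = kg·m⁻¹·s⁻².
kg·m⁻¹·s⁻² is the base-SI form of the pascal.

Pa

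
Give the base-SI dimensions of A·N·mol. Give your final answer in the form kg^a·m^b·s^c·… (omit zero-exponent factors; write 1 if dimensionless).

kg·m·s⁻²·A·mol

N = kg·m/s² = kg·m·s⁻² (force = mass × acceleration).
Combining: A·N·mol = A · (kg·m·s⁻²) · mol = kg·m·s⁻²·A·mol.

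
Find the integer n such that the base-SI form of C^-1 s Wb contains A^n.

-2

C = A·s = s·A (charge = current × time).
So C⁻¹ = s⁻¹·A⁻¹.
Wb = V·s (flux: a volt is a weber per second),
    = kg·m²·s⁻²·A⁻¹.
Combining: C⁻¹·s·Wb = (s⁻¹·A⁻¹) · s · (kg·m²·s⁻²·A⁻¹) = kg·m²·s⁻²·A⁻².
The exponent of A is -2.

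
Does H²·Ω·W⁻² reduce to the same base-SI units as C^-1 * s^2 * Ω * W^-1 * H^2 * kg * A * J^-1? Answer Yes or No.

Left side:
  H = kg·m²·s⁻²·A⁻².
  So H² = kg²·m⁴·s⁻⁴·A⁻⁴.
  Ω = kg·m²·s⁻³·A⁻².
  W = kg·m²·s⁻³.
  So W⁻² = kg⁻²·m⁻⁴·s⁶.
  Combining: H²·Ω·W⁻² = (kg²·m⁴·s⁻⁴·A⁻⁴) · (kg·m²·s⁻³·A⁻²) · (kg⁻²·m⁻⁴·s⁶) = kg·m²·s⁻¹·A⁻⁶.
Right side:
  C = A·s = s·A (charge = current × time).
  So C⁻¹ = s⁻¹·A⁻¹.
  Ω = V/A (resistance = voltage per current),
      = kg·m²·s⁻³·A⁻².
  W = J/s (power = energy per time),
      = kg·m²·s⁻³.
  So W⁻¹ = kg⁻¹·m⁻²·s³.
  H = Wb/A (inductance = flux per current),
      = kg·m²·s⁻²·A⁻².
  So H² = kg²·m⁴·s⁻⁴·A⁻⁴.
  J = N·m (work = force × distance),
      = kg·m²·s⁻².
  So J⁻¹ = kg⁻¹·m⁻²·s².
  Combining: C⁻¹·s²·Ω·W⁻¹·H²·kg·A·J⁻¹ = (s⁻¹·A⁻¹) · s² · (kg·m²·s⁻³·A⁻²) · (kg⁻¹·m⁻²·s³) · (kg²·m⁴·s⁻⁴·A⁻⁴) · kg · A · (kg⁻¹·m⁻²·s²) = kg²·m²·s⁻¹·A⁻⁶.
Left is kg·m²·s⁻¹·A⁻⁶; right is kg²·m²·s⁻¹·A⁻⁶ — different.

No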